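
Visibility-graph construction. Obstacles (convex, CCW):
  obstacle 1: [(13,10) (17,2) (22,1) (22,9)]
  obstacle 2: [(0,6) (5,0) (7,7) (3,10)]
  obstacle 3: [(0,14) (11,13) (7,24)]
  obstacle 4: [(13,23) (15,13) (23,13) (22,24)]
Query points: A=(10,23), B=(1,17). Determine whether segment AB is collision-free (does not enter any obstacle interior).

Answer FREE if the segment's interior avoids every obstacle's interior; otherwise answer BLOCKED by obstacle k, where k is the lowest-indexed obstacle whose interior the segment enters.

Obstacle 1 [(13,10) (17,2) (22,1) (22,9)]:
  edge (13,10)–(17,2): clear
  edge (17,2)–(22,1): clear
  edge (22,1)–(22,9): clear
  edge (22,9)–(13,10): clear
  midpoint (11/2,20) outside
  → clear
Obstacle 2 [(0,6) (5,0) (7,7) (3,10)]:
  edge (0,6)–(5,0): clear
  edge (5,0)–(7,7): clear
  edge (7,7)–(3,10): clear
  edge (3,10)–(0,6): clear
  midpoint (11/2,20) outside
  → clear
Obstacle 3 [(0,14) (11,13) (7,24)]:
  edge (0,14)–(11,13): clear
  edge (11,13)–(7,24): crosses AB
  edge (7,24)–(0,14): crosses AB
  → BLOCKED
Obstacle 4 [(13,23) (15,13) (23,13) (22,24)]:
  edge (13,23)–(15,13): clear
  edge (15,13)–(23,13): clear
  edge (23,13)–(22,24): clear
  edge (22,24)–(13,23): clear
  midpoint (11/2,20) outside
  → clear

BLOCKED by obstacle 3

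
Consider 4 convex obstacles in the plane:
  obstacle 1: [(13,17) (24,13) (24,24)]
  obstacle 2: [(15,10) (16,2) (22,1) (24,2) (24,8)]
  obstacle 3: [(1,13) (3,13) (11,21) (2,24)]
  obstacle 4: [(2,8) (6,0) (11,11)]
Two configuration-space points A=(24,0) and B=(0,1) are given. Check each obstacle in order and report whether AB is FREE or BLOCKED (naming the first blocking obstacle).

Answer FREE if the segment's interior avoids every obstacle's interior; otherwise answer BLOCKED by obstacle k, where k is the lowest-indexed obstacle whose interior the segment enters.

BLOCKED by obstacle 4

Obstacle 1 [(13,17) (24,13) (24,24)]:
  edge (13,17)–(24,13): clear
  edge (24,13)–(24,24): clear
  edge (24,24)–(13,17): clear
  midpoint (12,1/2) outside
  → clear
Obstacle 2 [(15,10) (16,2) (22,1) (24,2) (24,8)]:
  edge (15,10)–(16,2): clear
  edge (16,2)–(22,1): clear
  edge (22,1)–(24,2): clear
  edge (24,2)–(24,8): clear
  edge (24,8)–(15,10): clear
  midpoint (12,1/2) outside
  → clear
Obstacle 3 [(1,13) (3,13) (11,21) (2,24)]:
  edge (1,13)–(3,13): clear
  edge (3,13)–(11,21): clear
  edge (11,21)–(2,24): clear
  edge (2,24)–(1,13): clear
  midpoint (12,1/2) outside
  → clear
Obstacle 4 [(2,8) (6,0) (11,11)]:
  edge (2,8)–(6,0): crosses AB
  edge (6,0)–(11,11): crosses AB
  edge (11,11)–(2,8): clear
  → BLOCKED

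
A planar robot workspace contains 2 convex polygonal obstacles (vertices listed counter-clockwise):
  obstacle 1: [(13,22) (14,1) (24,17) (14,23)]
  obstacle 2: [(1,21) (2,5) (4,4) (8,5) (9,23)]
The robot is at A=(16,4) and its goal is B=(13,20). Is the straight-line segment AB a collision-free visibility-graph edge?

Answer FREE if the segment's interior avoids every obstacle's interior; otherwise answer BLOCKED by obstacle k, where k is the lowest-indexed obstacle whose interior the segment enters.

Obstacle 1 [(13,22) (14,1) (24,17) (14,23)]:
  edge (13,22)–(14,1): crosses AB
  edge (14,1)–(24,17): crosses AB
  edge (24,17)–(14,23): clear
  edge (14,23)–(13,22): clear
  → BLOCKED
Obstacle 2 [(1,21) (2,5) (4,4) (8,5) (9,23)]:
  edge (1,21)–(2,5): clear
  edge (2,5)–(4,4): clear
  edge (4,4)–(8,5): clear
  edge (8,5)–(9,23): clear
  edge (9,23)–(1,21): clear
  midpoint (29/2,12) outside
  → clear

BLOCKED by obstacle 1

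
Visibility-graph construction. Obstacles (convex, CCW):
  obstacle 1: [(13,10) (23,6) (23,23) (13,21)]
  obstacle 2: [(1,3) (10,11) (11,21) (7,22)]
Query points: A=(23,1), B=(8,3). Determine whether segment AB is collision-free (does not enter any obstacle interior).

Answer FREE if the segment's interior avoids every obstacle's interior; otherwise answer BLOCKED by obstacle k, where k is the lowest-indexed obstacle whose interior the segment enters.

FREE

Obstacle 1 [(13,10) (23,6) (23,23) (13,21)]:
  edge (13,10)–(23,6): clear
  edge (23,6)–(23,23): clear
  edge (23,23)–(13,21): clear
  edge (13,21)–(13,10): clear
  midpoint (31/2,2) outside
  → clear
Obstacle 2 [(1,3) (10,11) (11,21) (7,22)]:
  edge (1,3)–(10,11): clear
  edge (10,11)–(11,21): clear
  edge (11,21)–(7,22): clear
  edge (7,22)–(1,3): clear
  midpoint (31/2,2) outside
  → clear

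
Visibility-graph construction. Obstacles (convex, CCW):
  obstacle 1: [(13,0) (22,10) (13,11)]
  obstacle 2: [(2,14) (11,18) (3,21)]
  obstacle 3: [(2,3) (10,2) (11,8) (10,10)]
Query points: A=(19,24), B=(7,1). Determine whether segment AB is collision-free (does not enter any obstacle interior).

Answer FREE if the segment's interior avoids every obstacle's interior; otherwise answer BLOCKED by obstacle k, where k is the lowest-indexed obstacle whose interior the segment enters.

Obstacle 1 [(13,0) (22,10) (13,11)]:
  edge (13,0)–(22,10): clear
  edge (22,10)–(13,11): clear
  edge (13,11)–(13,0): clear
  midpoint (13,25/2) outside
  → clear
Obstacle 2 [(2,14) (11,18) (3,21)]:
  edge (2,14)–(11,18): clear
  edge (11,18)–(3,21): clear
  edge (3,21)–(2,14): clear
  midpoint (13,25/2) outside
  → clear
Obstacle 3 [(2,3) (10,2) (11,8) (10,10)]:
  edge (2,3)–(10,2): crosses AB
  edge (10,2)–(11,8): clear
  edge (11,8)–(10,10): crosses AB
  edge (10,10)–(2,3): clear
  → BLOCKED

BLOCKED by obstacle 3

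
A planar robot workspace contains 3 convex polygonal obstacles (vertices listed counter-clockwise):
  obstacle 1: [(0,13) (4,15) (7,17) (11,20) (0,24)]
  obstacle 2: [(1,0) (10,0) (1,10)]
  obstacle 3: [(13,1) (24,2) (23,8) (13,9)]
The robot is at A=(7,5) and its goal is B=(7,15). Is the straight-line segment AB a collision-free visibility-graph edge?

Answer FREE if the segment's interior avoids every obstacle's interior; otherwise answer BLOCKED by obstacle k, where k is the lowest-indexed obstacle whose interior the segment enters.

Obstacle 1 [(0,13) (4,15) (7,17) (11,20) (0,24)]:
  edge (0,13)–(4,15): clear
  edge (4,15)–(7,17): clear
  edge (7,17)–(11,20): clear
  edge (11,20)–(0,24): clear
  edge (0,24)–(0,13): clear
  midpoint (7,10) outside
  → clear
Obstacle 2 [(1,0) (10,0) (1,10)]:
  edge (1,0)–(10,0): clear
  edge (10,0)–(1,10): clear
  edge (1,10)–(1,0): clear
  midpoint (7,10) outside
  → clear
Obstacle 3 [(13,1) (24,2) (23,8) (13,9)]:
  edge (13,1)–(24,2): clear
  edge (24,2)–(23,8): clear
  edge (23,8)–(13,9): clear
  edge (13,9)–(13,1): clear
  midpoint (7,10) outside
  → clear

FREE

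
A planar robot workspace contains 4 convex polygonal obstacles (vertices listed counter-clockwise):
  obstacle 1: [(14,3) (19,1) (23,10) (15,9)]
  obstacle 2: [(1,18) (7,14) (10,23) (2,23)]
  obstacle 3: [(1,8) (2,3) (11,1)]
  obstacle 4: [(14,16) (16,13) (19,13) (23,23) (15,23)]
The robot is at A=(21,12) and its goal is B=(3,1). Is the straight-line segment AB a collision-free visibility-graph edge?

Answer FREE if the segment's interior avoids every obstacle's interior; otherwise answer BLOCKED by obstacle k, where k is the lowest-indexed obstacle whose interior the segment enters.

BLOCKED by obstacle 1

Obstacle 1 [(14,3) (19,1) (23,10) (15,9)]:
  edge (14,3)–(19,1): clear
  edge (19,1)–(23,10): clear
  edge (23,10)–(15,9): crosses AB
  edge (15,9)–(14,3): crosses AB
  → BLOCKED
Obstacle 2 [(1,18) (7,14) (10,23) (2,23)]:
  edge (1,18)–(7,14): clear
  edge (7,14)–(10,23): clear
  edge (10,23)–(2,23): clear
  edge (2,23)–(1,18): clear
  midpoint (12,13/2) outside
  → clear
Obstacle 3 [(1,8) (2,3) (11,1)]:
  edge (1,8)–(2,3): clear
  edge (2,3)–(11,1): crosses AB
  edge (11,1)–(1,8): crosses AB
  → BLOCKED
Obstacle 4 [(14,16) (16,13) (19,13) (23,23) (15,23)]:
  edge (14,16)–(16,13): clear
  edge (16,13)–(19,13): clear
  edge (19,13)–(23,23): clear
  edge (23,23)–(15,23): clear
  edge (15,23)–(14,16): clear
  midpoint (12,13/2) outside
  → clear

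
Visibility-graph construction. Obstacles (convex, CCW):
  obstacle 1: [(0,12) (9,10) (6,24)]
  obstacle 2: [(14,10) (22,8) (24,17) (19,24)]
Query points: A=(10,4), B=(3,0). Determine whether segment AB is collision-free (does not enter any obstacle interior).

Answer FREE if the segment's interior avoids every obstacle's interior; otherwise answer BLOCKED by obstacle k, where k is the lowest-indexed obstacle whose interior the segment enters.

Obstacle 1 [(0,12) (9,10) (6,24)]:
  edge (0,12)–(9,10): clear
  edge (9,10)–(6,24): clear
  edge (6,24)–(0,12): clear
  midpoint (13/2,2) outside
  → clear
Obstacle 2 [(14,10) (22,8) (24,17) (19,24)]:
  edge (14,10)–(22,8): clear
  edge (22,8)–(24,17): clear
  edge (24,17)–(19,24): clear
  edge (19,24)–(14,10): clear
  midpoint (13/2,2) outside
  → clear

FREE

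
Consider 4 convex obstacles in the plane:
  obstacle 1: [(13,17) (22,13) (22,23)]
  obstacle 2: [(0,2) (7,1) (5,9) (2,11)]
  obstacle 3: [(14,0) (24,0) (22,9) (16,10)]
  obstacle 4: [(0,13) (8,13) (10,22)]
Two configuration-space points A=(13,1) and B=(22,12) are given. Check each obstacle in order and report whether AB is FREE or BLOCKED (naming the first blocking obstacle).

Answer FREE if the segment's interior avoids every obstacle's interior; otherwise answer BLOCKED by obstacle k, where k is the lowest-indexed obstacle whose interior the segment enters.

BLOCKED by obstacle 3

Obstacle 1 [(13,17) (22,13) (22,23)]:
  edge (13,17)–(22,13): clear
  edge (22,13)–(22,23): clear
  edge (22,23)–(13,17): clear
  midpoint (35/2,13/2) outside
  → clear
Obstacle 2 [(0,2) (7,1) (5,9) (2,11)]:
  edge (0,2)–(7,1): clear
  edge (7,1)–(5,9): clear
  edge (5,9)–(2,11): clear
  edge (2,11)–(0,2): clear
  midpoint (35/2,13/2) outside
  → clear
Obstacle 3 [(14,0) (24,0) (22,9) (16,10)]:
  edge (14,0)–(24,0): clear
  edge (24,0)–(22,9): clear
  edge (22,9)–(16,10): crosses AB
  edge (16,10)–(14,0): crosses AB
  → BLOCKED
Obstacle 4 [(0,13) (8,13) (10,22)]:
  edge (0,13)–(8,13): clear
  edge (8,13)–(10,22): clear
  edge (10,22)–(0,13): clear
  midpoint (35/2,13/2) outside
  → clear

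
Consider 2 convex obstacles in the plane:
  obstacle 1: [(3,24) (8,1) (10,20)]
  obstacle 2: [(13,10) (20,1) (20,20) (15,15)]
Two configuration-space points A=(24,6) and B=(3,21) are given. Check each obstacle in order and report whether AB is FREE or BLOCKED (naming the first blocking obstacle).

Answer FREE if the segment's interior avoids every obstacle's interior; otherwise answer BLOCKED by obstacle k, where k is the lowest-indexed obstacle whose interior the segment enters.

Obstacle 1 [(3,24) (8,1) (10,20)]:
  edge (3,24)–(8,1): crosses AB
  edge (8,1)–(10,20): crosses AB
  edge (10,20)–(3,24): clear
  → BLOCKED
Obstacle 2 [(13,10) (20,1) (20,20) (15,15)]:
  edge (13,10)–(20,1): clear
  edge (20,1)–(20,20): crosses AB
  edge (20,20)–(15,15): clear
  edge (15,15)–(13,10): crosses AB
  → BLOCKED

BLOCKED by obstacle 1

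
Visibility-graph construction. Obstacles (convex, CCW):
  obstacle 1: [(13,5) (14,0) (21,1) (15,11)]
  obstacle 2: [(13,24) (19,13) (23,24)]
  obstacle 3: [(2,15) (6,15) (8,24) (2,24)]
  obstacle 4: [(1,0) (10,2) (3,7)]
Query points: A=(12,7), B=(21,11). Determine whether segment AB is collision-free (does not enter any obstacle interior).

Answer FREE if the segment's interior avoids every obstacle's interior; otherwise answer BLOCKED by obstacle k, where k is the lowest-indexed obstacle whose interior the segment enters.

Obstacle 1 [(13,5) (14,0) (21,1) (15,11)]:
  edge (13,5)–(14,0): clear
  edge (14,0)–(21,1): clear
  edge (21,1)–(15,11): crosses AB
  edge (15,11)–(13,5): crosses AB
  → BLOCKED
Obstacle 2 [(13,24) (19,13) (23,24)]:
  edge (13,24)–(19,13): clear
  edge (19,13)–(23,24): clear
  edge (23,24)–(13,24): clear
  midpoint (33/2,9) outside
  → clear
Obstacle 3 [(2,15) (6,15) (8,24) (2,24)]:
  edge (2,15)–(6,15): clear
  edge (6,15)–(8,24): clear
  edge (8,24)–(2,24): clear
  edge (2,24)–(2,15): clear
  midpoint (33/2,9) outside
  → clear
Obstacle 4 [(1,0) (10,2) (3,7)]:
  edge (1,0)–(10,2): clear
  edge (10,2)–(3,7): clear
  edge (3,7)–(1,0): clear
  midpoint (33/2,9) outside
  → clear

BLOCKED by obstacle 1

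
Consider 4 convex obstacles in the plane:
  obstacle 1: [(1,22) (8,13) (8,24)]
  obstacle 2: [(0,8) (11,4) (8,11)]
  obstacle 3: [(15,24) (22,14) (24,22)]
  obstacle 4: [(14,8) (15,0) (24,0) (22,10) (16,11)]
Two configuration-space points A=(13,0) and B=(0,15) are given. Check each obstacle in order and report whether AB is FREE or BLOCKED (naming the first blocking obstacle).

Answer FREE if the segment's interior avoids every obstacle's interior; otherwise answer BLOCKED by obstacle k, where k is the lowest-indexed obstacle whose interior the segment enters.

BLOCKED by obstacle 2

Obstacle 1 [(1,22) (8,13) (8,24)]:
  edge (1,22)–(8,13): clear
  edge (8,13)–(8,24): clear
  edge (8,24)–(1,22): clear
  midpoint (13/2,15/2) outside
  → clear
Obstacle 2 [(0,8) (11,4) (8,11)]:
  edge (0,8)–(11,4): crosses AB
  edge (11,4)–(8,11): clear
  edge (8,11)–(0,8): crosses AB
  → BLOCKED
Obstacle 3 [(15,24) (22,14) (24,22)]:
  edge (15,24)–(22,14): clear
  edge (22,14)–(24,22): clear
  edge (24,22)–(15,24): clear
  midpoint (13/2,15/2) outside
  → clear
Obstacle 4 [(14,8) (15,0) (24,0) (22,10) (16,11)]:
  edge (14,8)–(15,0): clear
  edge (15,0)–(24,0): clear
  edge (24,0)–(22,10): clear
  edge (22,10)–(16,11): clear
  edge (16,11)–(14,8): clear
  midpoint (13/2,15/2) outside
  → clear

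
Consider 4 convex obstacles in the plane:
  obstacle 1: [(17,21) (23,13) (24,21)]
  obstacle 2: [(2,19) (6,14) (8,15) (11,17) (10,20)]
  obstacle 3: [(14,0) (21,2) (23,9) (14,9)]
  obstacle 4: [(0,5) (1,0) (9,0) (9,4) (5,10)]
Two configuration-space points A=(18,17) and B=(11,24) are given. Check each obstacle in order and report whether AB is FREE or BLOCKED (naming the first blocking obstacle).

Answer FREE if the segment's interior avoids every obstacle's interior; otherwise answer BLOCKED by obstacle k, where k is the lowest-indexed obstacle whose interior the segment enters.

FREE

Obstacle 1 [(17,21) (23,13) (24,21)]:
  edge (17,21)–(23,13): clear
  edge (23,13)–(24,21): clear
  edge (24,21)–(17,21): clear
  midpoint (29/2,41/2) outside
  → clear
Obstacle 2 [(2,19) (6,14) (8,15) (11,17) (10,20)]:
  edge (2,19)–(6,14): clear
  edge (6,14)–(8,15): clear
  edge (8,15)–(11,17): clear
  edge (11,17)–(10,20): clear
  edge (10,20)–(2,19): clear
  midpoint (29/2,41/2) outside
  → clear
Obstacle 3 [(14,0) (21,2) (23,9) (14,9)]:
  edge (14,0)–(21,2): clear
  edge (21,2)–(23,9): clear
  edge (23,9)–(14,9): clear
  edge (14,9)–(14,0): clear
  midpoint (29/2,41/2) outside
  → clear
Obstacle 4 [(0,5) (1,0) (9,0) (9,4) (5,10)]:
  edge (0,5)–(1,0): clear
  edge (1,0)–(9,0): clear
  edge (9,0)–(9,4): clear
  edge (9,4)–(5,10): clear
  edge (5,10)–(0,5): clear
  midpoint (29/2,41/2) outside
  → clear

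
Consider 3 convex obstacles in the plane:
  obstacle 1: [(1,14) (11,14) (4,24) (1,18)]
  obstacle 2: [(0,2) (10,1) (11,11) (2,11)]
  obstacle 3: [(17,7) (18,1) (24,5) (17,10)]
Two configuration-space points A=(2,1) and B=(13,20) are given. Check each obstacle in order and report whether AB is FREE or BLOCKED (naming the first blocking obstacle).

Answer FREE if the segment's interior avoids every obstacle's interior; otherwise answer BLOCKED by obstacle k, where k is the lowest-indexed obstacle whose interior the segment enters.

BLOCKED by obstacle 1

Obstacle 1 [(1,14) (11,14) (4,24) (1,18)]:
  edge (1,14)–(11,14): crosses AB
  edge (11,14)–(4,24): crosses AB
  edge (4,24)–(1,18): clear
  edge (1,18)–(1,14): clear
  → BLOCKED
Obstacle 2 [(0,2) (10,1) (11,11) (2,11)]:
  edge (0,2)–(10,1): crosses AB
  edge (10,1)–(11,11): clear
  edge (11,11)–(2,11): crosses AB
  edge (2,11)–(0,2): clear
  → BLOCKED
Obstacle 3 [(17,7) (18,1) (24,5) (17,10)]:
  edge (17,7)–(18,1): clear
  edge (18,1)–(24,5): clear
  edge (24,5)–(17,10): clear
  edge (17,10)–(17,7): clear
  midpoint (15/2,21/2) outside
  → clear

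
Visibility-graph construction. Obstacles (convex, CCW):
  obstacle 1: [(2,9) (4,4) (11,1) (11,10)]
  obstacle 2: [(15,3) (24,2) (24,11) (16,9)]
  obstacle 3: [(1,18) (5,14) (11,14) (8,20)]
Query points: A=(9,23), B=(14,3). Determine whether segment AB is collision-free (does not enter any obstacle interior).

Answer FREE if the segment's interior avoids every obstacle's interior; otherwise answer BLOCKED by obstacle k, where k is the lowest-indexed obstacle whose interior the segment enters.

Obstacle 1 [(2,9) (4,4) (11,1) (11,10)]:
  edge (2,9)–(4,4): clear
  edge (4,4)–(11,1): clear
  edge (11,1)–(11,10): clear
  edge (11,10)–(2,9): clear
  midpoint (23/2,13) outside
  → clear
Obstacle 2 [(15,3) (24,2) (24,11) (16,9)]:
  edge (15,3)–(24,2): clear
  edge (24,2)–(24,11): clear
  edge (24,11)–(16,9): clear
  edge (16,9)–(15,3): clear
  midpoint (23/2,13) outside
  → clear
Obstacle 3 [(1,18) (5,14) (11,14) (8,20)]:
  edge (1,18)–(5,14): clear
  edge (5,14)–(11,14): clear
  edge (11,14)–(8,20): clear
  edge (8,20)–(1,18): clear
  midpoint (23/2,13) outside
  → clear

FREE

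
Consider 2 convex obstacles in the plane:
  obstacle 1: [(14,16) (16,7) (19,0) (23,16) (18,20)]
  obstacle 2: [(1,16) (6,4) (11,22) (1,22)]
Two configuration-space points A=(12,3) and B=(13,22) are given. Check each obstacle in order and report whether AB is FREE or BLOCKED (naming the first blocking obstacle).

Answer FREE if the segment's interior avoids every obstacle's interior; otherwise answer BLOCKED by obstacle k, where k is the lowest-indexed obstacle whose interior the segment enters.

FREE

Obstacle 1 [(14,16) (16,7) (19,0) (23,16) (18,20)]:
  edge (14,16)–(16,7): clear
  edge (16,7)–(19,0): clear
  edge (19,0)–(23,16): clear
  edge (23,16)–(18,20): clear
  edge (18,20)–(14,16): clear
  midpoint (25/2,25/2) outside
  → clear
Obstacle 2 [(1,16) (6,4) (11,22) (1,22)]:
  edge (1,16)–(6,4): clear
  edge (6,4)–(11,22): clear
  edge (11,22)–(1,22): clear
  edge (1,22)–(1,16): clear
  midpoint (25/2,25/2) outside
  → clear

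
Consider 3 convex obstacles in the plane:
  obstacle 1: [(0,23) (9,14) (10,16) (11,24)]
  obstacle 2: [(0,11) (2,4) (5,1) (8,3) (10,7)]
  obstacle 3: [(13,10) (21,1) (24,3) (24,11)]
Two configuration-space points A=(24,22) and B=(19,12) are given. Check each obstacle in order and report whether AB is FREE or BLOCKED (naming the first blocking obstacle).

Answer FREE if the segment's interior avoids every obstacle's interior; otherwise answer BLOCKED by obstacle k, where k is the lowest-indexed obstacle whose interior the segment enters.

FREE

Obstacle 1 [(0,23) (9,14) (10,16) (11,24)]:
  edge (0,23)–(9,14): clear
  edge (9,14)–(10,16): clear
  edge (10,16)–(11,24): clear
  edge (11,24)–(0,23): clear
  midpoint (43/2,17) outside
  → clear
Obstacle 2 [(0,11) (2,4) (5,1) (8,3) (10,7)]:
  edge (0,11)–(2,4): clear
  edge (2,4)–(5,1): clear
  edge (5,1)–(8,3): clear
  edge (8,3)–(10,7): clear
  edge (10,7)–(0,11): clear
  midpoint (43/2,17) outside
  → clear
Obstacle 3 [(13,10) (21,1) (24,3) (24,11)]:
  edge (13,10)–(21,1): clear
  edge (21,1)–(24,3): clear
  edge (24,3)–(24,11): clear
  edge (24,11)–(13,10): clear
  midpoint (43/2,17) outside
  → clear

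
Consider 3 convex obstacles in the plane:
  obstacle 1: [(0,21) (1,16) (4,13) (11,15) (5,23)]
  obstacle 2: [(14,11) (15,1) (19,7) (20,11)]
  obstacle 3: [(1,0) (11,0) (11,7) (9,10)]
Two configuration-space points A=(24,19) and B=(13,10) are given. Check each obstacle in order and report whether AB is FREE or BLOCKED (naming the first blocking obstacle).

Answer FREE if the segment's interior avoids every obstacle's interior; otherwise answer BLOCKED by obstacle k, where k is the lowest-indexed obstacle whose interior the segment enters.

BLOCKED by obstacle 2

Obstacle 1 [(0,21) (1,16) (4,13) (11,15) (5,23)]:
  edge (0,21)–(1,16): clear
  edge (1,16)–(4,13): clear
  edge (4,13)–(11,15): clear
  edge (11,15)–(5,23): clear
  edge (5,23)–(0,21): clear
  midpoint (37/2,29/2) outside
  → clear
Obstacle 2 [(14,11) (15,1) (19,7) (20,11)]:
  edge (14,11)–(15,1): crosses AB
  edge (15,1)–(19,7): clear
  edge (19,7)–(20,11): clear
  edge (20,11)–(14,11): crosses AB
  → BLOCKED
Obstacle 3 [(1,0) (11,0) (11,7) (9,10)]:
  edge (1,0)–(11,0): clear
  edge (11,0)–(11,7): clear
  edge (11,7)–(9,10): clear
  edge (9,10)–(1,0): clear
  midpoint (37/2,29/2) outside
  → clear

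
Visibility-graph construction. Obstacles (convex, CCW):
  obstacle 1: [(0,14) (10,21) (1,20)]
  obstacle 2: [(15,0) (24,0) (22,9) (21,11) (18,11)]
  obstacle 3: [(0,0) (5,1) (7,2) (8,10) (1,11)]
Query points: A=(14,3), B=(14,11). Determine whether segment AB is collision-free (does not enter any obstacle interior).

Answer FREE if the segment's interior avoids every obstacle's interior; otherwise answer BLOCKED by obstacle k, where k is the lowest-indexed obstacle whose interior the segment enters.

Obstacle 1 [(0,14) (10,21) (1,20)]:
  edge (0,14)–(10,21): clear
  edge (10,21)–(1,20): clear
  edge (1,20)–(0,14): clear
  midpoint (14,7) outside
  → clear
Obstacle 2 [(15,0) (24,0) (22,9) (21,11) (18,11)]:
  edge (15,0)–(24,0): clear
  edge (24,0)–(22,9): clear
  edge (22,9)–(21,11): clear
  edge (21,11)–(18,11): clear
  edge (18,11)–(15,0): clear
  midpoint (14,7) outside
  → clear
Obstacle 3 [(0,0) (5,1) (7,2) (8,10) (1,11)]:
  edge (0,0)–(5,1): clear
  edge (5,1)–(7,2): clear
  edge (7,2)–(8,10): clear
  edge (8,10)–(1,11): clear
  edge (1,11)–(0,0): clear
  midpoint (14,7) outside
  → clear

FREE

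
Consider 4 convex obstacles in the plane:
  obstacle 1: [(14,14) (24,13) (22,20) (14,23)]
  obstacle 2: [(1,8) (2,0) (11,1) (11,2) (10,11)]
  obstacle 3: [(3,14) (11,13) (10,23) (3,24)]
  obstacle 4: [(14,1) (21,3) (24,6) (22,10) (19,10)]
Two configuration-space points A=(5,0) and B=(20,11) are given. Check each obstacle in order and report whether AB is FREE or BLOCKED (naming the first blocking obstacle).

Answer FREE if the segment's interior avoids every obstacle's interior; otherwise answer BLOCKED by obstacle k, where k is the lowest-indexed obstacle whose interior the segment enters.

Obstacle 1 [(14,14) (24,13) (22,20) (14,23)]:
  edge (14,14)–(24,13): clear
  edge (24,13)–(22,20): clear
  edge (22,20)–(14,23): clear
  edge (14,23)–(14,14): clear
  midpoint (25/2,11/2) outside
  → clear
Obstacle 2 [(1,8) (2,0) (11,1) (11,2) (10,11)]:
  edge (1,8)–(2,0): clear
  edge (2,0)–(11,1): crosses AB
  edge (11,1)–(11,2): clear
  edge (11,2)–(10,11): crosses AB
  edge (10,11)–(1,8): clear
  → BLOCKED
Obstacle 3 [(3,14) (11,13) (10,23) (3,24)]:
  edge (3,14)–(11,13): clear
  edge (11,13)–(10,23): clear
  edge (10,23)–(3,24): clear
  edge (3,24)–(3,14): clear
  midpoint (25/2,11/2) outside
  → clear
Obstacle 4 [(14,1) (21,3) (24,6) (22,10) (19,10)]:
  edge (14,1)–(21,3): clear
  edge (21,3)–(24,6): clear
  edge (24,6)–(22,10): clear
  edge (22,10)–(19,10): clear
  edge (19,10)–(14,1): clear
  midpoint (25/2,11/2) outside
  → clear

BLOCKED by obstacle 2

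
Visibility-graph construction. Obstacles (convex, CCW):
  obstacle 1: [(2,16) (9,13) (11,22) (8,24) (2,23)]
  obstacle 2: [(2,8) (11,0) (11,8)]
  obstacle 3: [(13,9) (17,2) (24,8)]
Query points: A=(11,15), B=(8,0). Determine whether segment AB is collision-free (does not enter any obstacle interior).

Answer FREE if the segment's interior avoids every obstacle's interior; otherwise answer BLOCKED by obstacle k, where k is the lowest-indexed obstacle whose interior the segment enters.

BLOCKED by obstacle 2

Obstacle 1 [(2,16) (9,13) (11,22) (8,24) (2,23)]:
  edge (2,16)–(9,13): clear
  edge (9,13)–(11,22): clear
  edge (11,22)–(8,24): clear
  edge (8,24)–(2,23): clear
  edge (2,23)–(2,16): clear
  midpoint (19/2,15/2) outside
  → clear
Obstacle 2 [(2,8) (11,0) (11,8)]:
  edge (2,8)–(11,0): crosses AB
  edge (11,0)–(11,8): clear
  edge (11,8)–(2,8): crosses AB
  → BLOCKED
Obstacle 3 [(13,9) (17,2) (24,8)]:
  edge (13,9)–(17,2): clear
  edge (17,2)–(24,8): clear
  edge (24,8)–(13,9): clear
  midpoint (19/2,15/2) outside
  → clear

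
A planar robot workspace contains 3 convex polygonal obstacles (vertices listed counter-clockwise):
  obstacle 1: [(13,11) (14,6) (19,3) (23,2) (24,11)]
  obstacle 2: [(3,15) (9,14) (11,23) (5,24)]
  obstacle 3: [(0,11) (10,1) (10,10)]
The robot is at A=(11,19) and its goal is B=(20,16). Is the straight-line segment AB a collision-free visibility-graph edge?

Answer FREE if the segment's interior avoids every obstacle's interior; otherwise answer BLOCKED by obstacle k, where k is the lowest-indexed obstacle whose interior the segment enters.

FREE

Obstacle 1 [(13,11) (14,6) (19,3) (23,2) (24,11)]:
  edge (13,11)–(14,6): clear
  edge (14,6)–(19,3): clear
  edge (19,3)–(23,2): clear
  edge (23,2)–(24,11): clear
  edge (24,11)–(13,11): clear
  midpoint (31/2,35/2) outside
  → clear
Obstacle 2 [(3,15) (9,14) (11,23) (5,24)]:
  edge (3,15)–(9,14): clear
  edge (9,14)–(11,23): clear
  edge (11,23)–(5,24): clear
  edge (5,24)–(3,15): clear
  midpoint (31/2,35/2) outside
  → clear
Obstacle 3 [(0,11) (10,1) (10,10)]:
  edge (0,11)–(10,1): clear
  edge (10,1)–(10,10): clear
  edge (10,10)–(0,11): clear
  midpoint (31/2,35/2) outside
  → clear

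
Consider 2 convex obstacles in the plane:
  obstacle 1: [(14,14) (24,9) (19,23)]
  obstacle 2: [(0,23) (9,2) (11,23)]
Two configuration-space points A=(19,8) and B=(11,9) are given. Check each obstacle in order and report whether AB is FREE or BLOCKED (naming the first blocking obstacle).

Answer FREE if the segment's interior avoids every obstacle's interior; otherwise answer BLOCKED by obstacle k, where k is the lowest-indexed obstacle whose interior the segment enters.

Obstacle 1 [(14,14) (24,9) (19,23)]:
  edge (14,14)–(24,9): clear
  edge (24,9)–(19,23): clear
  edge (19,23)–(14,14): clear
  midpoint (15,17/2) outside
  → clear
Obstacle 2 [(0,23) (9,2) (11,23)]:
  edge (0,23)–(9,2): clear
  edge (9,2)–(11,23): clear
  edge (11,23)–(0,23): clear
  midpoint (15,17/2) outside
  → clear

FREE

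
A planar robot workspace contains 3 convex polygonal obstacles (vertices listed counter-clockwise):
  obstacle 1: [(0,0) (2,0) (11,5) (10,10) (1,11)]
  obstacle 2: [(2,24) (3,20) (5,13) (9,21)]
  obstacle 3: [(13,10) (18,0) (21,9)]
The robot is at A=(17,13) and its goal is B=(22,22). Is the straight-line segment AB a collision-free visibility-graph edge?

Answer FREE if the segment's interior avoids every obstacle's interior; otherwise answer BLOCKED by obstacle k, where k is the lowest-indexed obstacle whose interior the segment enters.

Obstacle 1 [(0,0) (2,0) (11,5) (10,10) (1,11)]:
  edge (0,0)–(2,0): clear
  edge (2,0)–(11,5): clear
  edge (11,5)–(10,10): clear
  edge (10,10)–(1,11): clear
  edge (1,11)–(0,0): clear
  midpoint (39/2,35/2) outside
  → clear
Obstacle 2 [(2,24) (3,20) (5,13) (9,21)]:
  edge (2,24)–(3,20): clear
  edge (3,20)–(5,13): clear
  edge (5,13)–(9,21): clear
  edge (9,21)–(2,24): clear
  midpoint (39/2,35/2) outside
  → clear
Obstacle 3 [(13,10) (18,0) (21,9)]:
  edge (13,10)–(18,0): clear
  edge (18,0)–(21,9): clear
  edge (21,9)–(13,10): clear
  midpoint (39/2,35/2) outside
  → clear

FREE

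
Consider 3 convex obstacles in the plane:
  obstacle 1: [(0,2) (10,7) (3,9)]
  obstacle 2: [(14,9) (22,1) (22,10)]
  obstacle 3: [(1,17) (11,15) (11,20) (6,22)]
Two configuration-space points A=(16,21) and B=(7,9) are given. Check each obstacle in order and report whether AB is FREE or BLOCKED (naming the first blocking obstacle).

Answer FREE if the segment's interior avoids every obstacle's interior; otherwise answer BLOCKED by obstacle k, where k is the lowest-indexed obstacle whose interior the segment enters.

Obstacle 1 [(0,2) (10,7) (3,9)]:
  edge (0,2)–(10,7): clear
  edge (10,7)–(3,9): clear
  edge (3,9)–(0,2): clear
  midpoint (23/2,15) outside
  → clear
Obstacle 2 [(14,9) (22,1) (22,10)]:
  edge (14,9)–(22,1): clear
  edge (22,1)–(22,10): clear
  edge (22,10)–(14,9): clear
  midpoint (23/2,15) outside
  → clear
Obstacle 3 [(1,17) (11,15) (11,20) (6,22)]:
  edge (1,17)–(11,15): clear
  edge (11,15)–(11,20): clear
  edge (11,20)–(6,22): clear
  edge (6,22)–(1,17): clear
  midpoint (23/2,15) outside
  → clear

FREE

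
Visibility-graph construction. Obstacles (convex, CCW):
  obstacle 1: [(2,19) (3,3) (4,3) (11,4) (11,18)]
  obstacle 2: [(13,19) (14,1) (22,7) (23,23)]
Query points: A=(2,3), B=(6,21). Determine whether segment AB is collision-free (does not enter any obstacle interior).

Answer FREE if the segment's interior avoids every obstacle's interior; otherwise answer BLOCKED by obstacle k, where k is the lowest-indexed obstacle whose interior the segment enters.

Obstacle 1 [(2,19) (3,3) (4,3) (11,4) (11,18)]:
  edge (2,19)–(3,3): crosses AB
  edge (3,3)–(4,3): clear
  edge (4,3)–(11,4): clear
  edge (11,4)–(11,18): clear
  edge (11,18)–(2,19): crosses AB
  → BLOCKED
Obstacle 2 [(13,19) (14,1) (22,7) (23,23)]:
  edge (13,19)–(14,1): clear
  edge (14,1)–(22,7): clear
  edge (22,7)–(23,23): clear
  edge (23,23)–(13,19): clear
  midpoint (4,12) outside
  → clear

BLOCKED by obstacle 1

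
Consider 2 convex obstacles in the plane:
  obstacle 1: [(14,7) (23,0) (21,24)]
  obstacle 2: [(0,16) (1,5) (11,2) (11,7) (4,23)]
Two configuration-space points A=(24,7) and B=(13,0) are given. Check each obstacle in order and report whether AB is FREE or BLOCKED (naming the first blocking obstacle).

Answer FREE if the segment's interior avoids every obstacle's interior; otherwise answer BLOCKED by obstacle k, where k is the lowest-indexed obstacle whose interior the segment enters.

Obstacle 1 [(14,7) (23,0) (21,24)]:
  edge (14,7)–(23,0): crosses AB
  edge (23,0)–(21,24): crosses AB
  edge (21,24)–(14,7): clear
  → BLOCKED
Obstacle 2 [(0,16) (1,5) (11,2) (11,7) (4,23)]:
  edge (0,16)–(1,5): clear
  edge (1,5)–(11,2): clear
  edge (11,2)–(11,7): clear
  edge (11,7)–(4,23): clear
  edge (4,23)–(0,16): clear
  midpoint (37/2,7/2) outside
  → clear

BLOCKED by obstacle 1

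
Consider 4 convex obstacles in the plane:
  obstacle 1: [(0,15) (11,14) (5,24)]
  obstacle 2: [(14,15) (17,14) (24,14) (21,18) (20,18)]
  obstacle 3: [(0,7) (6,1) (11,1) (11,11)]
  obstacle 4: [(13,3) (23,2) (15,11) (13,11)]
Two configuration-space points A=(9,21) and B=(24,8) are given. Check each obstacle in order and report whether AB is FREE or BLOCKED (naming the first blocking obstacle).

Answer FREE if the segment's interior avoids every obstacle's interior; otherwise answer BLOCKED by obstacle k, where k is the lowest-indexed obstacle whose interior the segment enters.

Obstacle 1 [(0,15) (11,14) (5,24)]:
  edge (0,15)–(11,14): clear
  edge (11,14)–(5,24): clear
  edge (5,24)–(0,15): clear
  midpoint (33/2,29/2) outside
  → clear
Obstacle 2 [(14,15) (17,14) (24,14) (21,18) (20,18)]:
  edge (14,15)–(17,14): clear
  edge (17,14)–(24,14): crosses AB
  edge (24,14)–(21,18): clear
  edge (21,18)–(20,18): clear
  edge (20,18)–(14,15): crosses AB
  → BLOCKED
Obstacle 3 [(0,7) (6,1) (11,1) (11,11)]:
  edge (0,7)–(6,1): clear
  edge (6,1)–(11,1): clear
  edge (11,1)–(11,11): clear
  edge (11,11)–(0,7): clear
  midpoint (33/2,29/2) outside
  → clear
Obstacle 4 [(13,3) (23,2) (15,11) (13,11)]:
  edge (13,3)–(23,2): clear
  edge (23,2)–(15,11): clear
  edge (15,11)–(13,11): clear
  edge (13,11)–(13,3): clear
  midpoint (33/2,29/2) outside
  → clear

BLOCKED by obstacle 2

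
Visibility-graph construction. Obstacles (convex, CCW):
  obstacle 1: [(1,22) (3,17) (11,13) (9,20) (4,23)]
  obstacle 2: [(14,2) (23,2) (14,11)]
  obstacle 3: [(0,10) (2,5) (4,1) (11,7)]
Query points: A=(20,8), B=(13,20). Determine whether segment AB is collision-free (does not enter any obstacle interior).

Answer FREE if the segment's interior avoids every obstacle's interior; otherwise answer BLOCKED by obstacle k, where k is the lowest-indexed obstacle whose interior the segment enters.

FREE

Obstacle 1 [(1,22) (3,17) (11,13) (9,20) (4,23)]:
  edge (1,22)–(3,17): clear
  edge (3,17)–(11,13): clear
  edge (11,13)–(9,20): clear
  edge (9,20)–(4,23): clear
  edge (4,23)–(1,22): clear
  midpoint (33/2,14) outside
  → clear
Obstacle 2 [(14,2) (23,2) (14,11)]:
  edge (14,2)–(23,2): clear
  edge (23,2)–(14,11): clear
  edge (14,11)–(14,2): clear
  midpoint (33/2,14) outside
  → clear
Obstacle 3 [(0,10) (2,5) (4,1) (11,7)]:
  edge (0,10)–(2,5): clear
  edge (2,5)–(4,1): clear
  edge (4,1)–(11,7): clear
  edge (11,7)–(0,10): clear
  midpoint (33/2,14) outside
  → clear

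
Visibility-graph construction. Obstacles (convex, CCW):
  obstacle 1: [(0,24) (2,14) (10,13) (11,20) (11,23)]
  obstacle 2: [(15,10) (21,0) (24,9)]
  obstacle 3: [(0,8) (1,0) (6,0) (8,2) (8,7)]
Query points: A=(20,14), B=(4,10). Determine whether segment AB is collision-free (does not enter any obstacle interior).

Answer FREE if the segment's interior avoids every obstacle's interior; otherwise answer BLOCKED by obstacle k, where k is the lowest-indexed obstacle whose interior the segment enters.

Obstacle 1 [(0,24) (2,14) (10,13) (11,20) (11,23)]:
  edge (0,24)–(2,14): clear
  edge (2,14)–(10,13): clear
  edge (10,13)–(11,20): clear
  edge (11,20)–(11,23): clear
  edge (11,23)–(0,24): clear
  midpoint (12,12) outside
  → clear
Obstacle 2 [(15,10) (21,0) (24,9)]:
  edge (15,10)–(21,0): clear
  edge (21,0)–(24,9): clear
  edge (24,9)–(15,10): clear
  midpoint (12,12) outside
  → clear
Obstacle 3 [(0,8) (1,0) (6,0) (8,2) (8,7)]:
  edge (0,8)–(1,0): clear
  edge (1,0)–(6,0): clear
  edge (6,0)–(8,2): clear
  edge (8,2)–(8,7): clear
  edge (8,7)–(0,8): clear
  midpoint (12,12) outside
  → clear

FREE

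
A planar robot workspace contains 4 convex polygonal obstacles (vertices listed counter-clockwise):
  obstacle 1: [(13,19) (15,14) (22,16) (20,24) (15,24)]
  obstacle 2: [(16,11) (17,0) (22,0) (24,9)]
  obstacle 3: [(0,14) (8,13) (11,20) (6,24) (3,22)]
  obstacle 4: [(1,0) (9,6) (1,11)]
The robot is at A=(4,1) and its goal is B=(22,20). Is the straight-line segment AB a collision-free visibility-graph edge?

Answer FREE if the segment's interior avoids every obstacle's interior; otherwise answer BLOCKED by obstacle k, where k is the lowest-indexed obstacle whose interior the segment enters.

Obstacle 1 [(13,19) (15,14) (22,16) (20,24) (15,24)]:
  edge (13,19)–(15,14): clear
  edge (15,14)–(22,16): crosses AB
  edge (22,16)–(20,24): crosses AB
  edge (20,24)–(15,24): clear
  edge (15,24)–(13,19): clear
  → BLOCKED
Obstacle 2 [(16,11) (17,0) (22,0) (24,9)]:
  edge (16,11)–(17,0): clear
  edge (17,0)–(22,0): clear
  edge (22,0)–(24,9): clear
  edge (24,9)–(16,11): clear
  midpoint (13,21/2) outside
  → clear
Obstacle 3 [(0,14) (8,13) (11,20) (6,24) (3,22)]:
  edge (0,14)–(8,13): clear
  edge (8,13)–(11,20): clear
  edge (11,20)–(6,24): clear
  edge (6,24)–(3,22): clear
  edge (3,22)–(0,14): clear
  midpoint (13,21/2) outside
  → clear
Obstacle 4 [(1,0) (9,6) (1,11)]:
  edge (1,0)–(9,6): crosses AB
  edge (9,6)–(1,11): crosses AB
  edge (1,11)–(1,0): clear
  → BLOCKED

BLOCKED by obstacle 1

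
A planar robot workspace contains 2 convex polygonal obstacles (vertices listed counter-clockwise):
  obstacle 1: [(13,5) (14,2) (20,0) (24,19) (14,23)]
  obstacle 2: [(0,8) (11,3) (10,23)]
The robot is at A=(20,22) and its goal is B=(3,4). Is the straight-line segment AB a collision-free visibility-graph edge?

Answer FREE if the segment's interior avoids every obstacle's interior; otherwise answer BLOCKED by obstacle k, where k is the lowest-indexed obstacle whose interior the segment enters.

Obstacle 1 [(13,5) (14,2) (20,0) (24,19) (14,23)]:
  edge (13,5)–(14,2): clear
  edge (14,2)–(20,0): clear
  edge (20,0)–(24,19): clear
  edge (24,19)–(14,23): crosses AB
  edge (14,23)–(13,5): crosses AB
  → BLOCKED
Obstacle 2 [(0,8) (11,3) (10,23)]:
  edge (0,8)–(11,3): crosses AB
  edge (11,3)–(10,23): crosses AB
  edge (10,23)–(0,8): clear
  → BLOCKED

BLOCKED by obstacle 1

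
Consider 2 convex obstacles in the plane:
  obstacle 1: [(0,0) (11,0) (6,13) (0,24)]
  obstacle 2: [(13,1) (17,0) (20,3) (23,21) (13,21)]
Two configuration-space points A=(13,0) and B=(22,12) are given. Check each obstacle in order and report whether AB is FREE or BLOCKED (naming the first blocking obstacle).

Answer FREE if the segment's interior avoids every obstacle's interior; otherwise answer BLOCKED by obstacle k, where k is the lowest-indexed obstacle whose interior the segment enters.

BLOCKED by obstacle 2

Obstacle 1 [(0,0) (11,0) (6,13) (0,24)]:
  edge (0,0)–(11,0): clear
  edge (11,0)–(6,13): clear
  edge (6,13)–(0,24): clear
  edge (0,24)–(0,0): clear
  midpoint (35/2,6) outside
  → clear
Obstacle 2 [(13,1) (17,0) (20,3) (23,21) (13,21)]:
  edge (13,1)–(17,0): crosses AB
  edge (17,0)–(20,3): clear
  edge (20,3)–(23,21): crosses AB
  edge (23,21)–(13,21): clear
  edge (13,21)–(13,1): clear
  → BLOCKED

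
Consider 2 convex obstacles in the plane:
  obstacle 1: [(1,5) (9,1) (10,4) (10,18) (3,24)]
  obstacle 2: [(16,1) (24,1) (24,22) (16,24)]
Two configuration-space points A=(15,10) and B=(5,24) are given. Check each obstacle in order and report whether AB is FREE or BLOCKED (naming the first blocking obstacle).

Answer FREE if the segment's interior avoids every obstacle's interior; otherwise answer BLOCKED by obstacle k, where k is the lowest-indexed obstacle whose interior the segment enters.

BLOCKED by obstacle 1

Obstacle 1 [(1,5) (9,1) (10,4) (10,18) (3,24)]:
  edge (1,5)–(9,1): clear
  edge (9,1)–(10,4): clear
  edge (10,4)–(10,18): crosses AB
  edge (10,18)–(3,24): crosses AB
  edge (3,24)–(1,5): clear
  → BLOCKED
Obstacle 2 [(16,1) (24,1) (24,22) (16,24)]:
  edge (16,1)–(24,1): clear
  edge (24,1)–(24,22): clear
  edge (24,22)–(16,24): clear
  edge (16,24)–(16,1): clear
  midpoint (10,17) outside
  → clear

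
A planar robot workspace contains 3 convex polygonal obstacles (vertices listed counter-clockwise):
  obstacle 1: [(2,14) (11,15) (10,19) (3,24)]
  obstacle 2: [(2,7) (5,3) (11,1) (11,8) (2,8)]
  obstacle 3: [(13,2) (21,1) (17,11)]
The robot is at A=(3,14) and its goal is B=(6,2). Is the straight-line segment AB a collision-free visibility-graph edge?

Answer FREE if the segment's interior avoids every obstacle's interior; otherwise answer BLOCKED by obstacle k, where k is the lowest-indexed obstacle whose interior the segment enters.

BLOCKED by obstacle 2

Obstacle 1 [(2,14) (11,15) (10,19) (3,24)]:
  edge (2,14)–(11,15): clear
  edge (11,15)–(10,19): clear
  edge (10,19)–(3,24): clear
  edge (3,24)–(2,14): clear
  midpoint (9/2,8) outside
  → clear
Obstacle 2 [(2,7) (5,3) (11,1) (11,8) (2,8)]:
  edge (2,7)–(5,3): clear
  edge (5,3)–(11,1): crosses AB
  edge (11,1)–(11,8): clear
  edge (11,8)–(2,8): crosses AB
  edge (2,8)–(2,7): clear
  → BLOCKED
Obstacle 3 [(13,2) (21,1) (17,11)]:
  edge (13,2)–(21,1): clear
  edge (21,1)–(17,11): clear
  edge (17,11)–(13,2): clear
  midpoint (9/2,8) outside
  → clear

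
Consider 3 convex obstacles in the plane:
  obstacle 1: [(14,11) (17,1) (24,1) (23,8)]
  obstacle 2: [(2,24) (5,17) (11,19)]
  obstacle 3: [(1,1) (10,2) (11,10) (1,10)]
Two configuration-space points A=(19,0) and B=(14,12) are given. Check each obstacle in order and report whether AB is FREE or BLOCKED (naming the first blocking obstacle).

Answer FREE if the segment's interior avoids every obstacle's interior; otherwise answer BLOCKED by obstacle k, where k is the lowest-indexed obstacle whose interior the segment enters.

BLOCKED by obstacle 1

Obstacle 1 [(14,11) (17,1) (24,1) (23,8)]:
  edge (14,11)–(17,1): clear
  edge (17,1)–(24,1): crosses AB
  edge (24,1)–(23,8): clear
  edge (23,8)–(14,11): crosses AB
  → BLOCKED
Obstacle 2 [(2,24) (5,17) (11,19)]:
  edge (2,24)–(5,17): clear
  edge (5,17)–(11,19): clear
  edge (11,19)–(2,24): clear
  midpoint (33/2,6) outside
  → clear
Obstacle 3 [(1,1) (10,2) (11,10) (1,10)]:
  edge (1,1)–(10,2): clear
  edge (10,2)–(11,10): clear
  edge (11,10)–(1,10): clear
  edge (1,10)–(1,1): clear
  midpoint (33/2,6) outside
  → clear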